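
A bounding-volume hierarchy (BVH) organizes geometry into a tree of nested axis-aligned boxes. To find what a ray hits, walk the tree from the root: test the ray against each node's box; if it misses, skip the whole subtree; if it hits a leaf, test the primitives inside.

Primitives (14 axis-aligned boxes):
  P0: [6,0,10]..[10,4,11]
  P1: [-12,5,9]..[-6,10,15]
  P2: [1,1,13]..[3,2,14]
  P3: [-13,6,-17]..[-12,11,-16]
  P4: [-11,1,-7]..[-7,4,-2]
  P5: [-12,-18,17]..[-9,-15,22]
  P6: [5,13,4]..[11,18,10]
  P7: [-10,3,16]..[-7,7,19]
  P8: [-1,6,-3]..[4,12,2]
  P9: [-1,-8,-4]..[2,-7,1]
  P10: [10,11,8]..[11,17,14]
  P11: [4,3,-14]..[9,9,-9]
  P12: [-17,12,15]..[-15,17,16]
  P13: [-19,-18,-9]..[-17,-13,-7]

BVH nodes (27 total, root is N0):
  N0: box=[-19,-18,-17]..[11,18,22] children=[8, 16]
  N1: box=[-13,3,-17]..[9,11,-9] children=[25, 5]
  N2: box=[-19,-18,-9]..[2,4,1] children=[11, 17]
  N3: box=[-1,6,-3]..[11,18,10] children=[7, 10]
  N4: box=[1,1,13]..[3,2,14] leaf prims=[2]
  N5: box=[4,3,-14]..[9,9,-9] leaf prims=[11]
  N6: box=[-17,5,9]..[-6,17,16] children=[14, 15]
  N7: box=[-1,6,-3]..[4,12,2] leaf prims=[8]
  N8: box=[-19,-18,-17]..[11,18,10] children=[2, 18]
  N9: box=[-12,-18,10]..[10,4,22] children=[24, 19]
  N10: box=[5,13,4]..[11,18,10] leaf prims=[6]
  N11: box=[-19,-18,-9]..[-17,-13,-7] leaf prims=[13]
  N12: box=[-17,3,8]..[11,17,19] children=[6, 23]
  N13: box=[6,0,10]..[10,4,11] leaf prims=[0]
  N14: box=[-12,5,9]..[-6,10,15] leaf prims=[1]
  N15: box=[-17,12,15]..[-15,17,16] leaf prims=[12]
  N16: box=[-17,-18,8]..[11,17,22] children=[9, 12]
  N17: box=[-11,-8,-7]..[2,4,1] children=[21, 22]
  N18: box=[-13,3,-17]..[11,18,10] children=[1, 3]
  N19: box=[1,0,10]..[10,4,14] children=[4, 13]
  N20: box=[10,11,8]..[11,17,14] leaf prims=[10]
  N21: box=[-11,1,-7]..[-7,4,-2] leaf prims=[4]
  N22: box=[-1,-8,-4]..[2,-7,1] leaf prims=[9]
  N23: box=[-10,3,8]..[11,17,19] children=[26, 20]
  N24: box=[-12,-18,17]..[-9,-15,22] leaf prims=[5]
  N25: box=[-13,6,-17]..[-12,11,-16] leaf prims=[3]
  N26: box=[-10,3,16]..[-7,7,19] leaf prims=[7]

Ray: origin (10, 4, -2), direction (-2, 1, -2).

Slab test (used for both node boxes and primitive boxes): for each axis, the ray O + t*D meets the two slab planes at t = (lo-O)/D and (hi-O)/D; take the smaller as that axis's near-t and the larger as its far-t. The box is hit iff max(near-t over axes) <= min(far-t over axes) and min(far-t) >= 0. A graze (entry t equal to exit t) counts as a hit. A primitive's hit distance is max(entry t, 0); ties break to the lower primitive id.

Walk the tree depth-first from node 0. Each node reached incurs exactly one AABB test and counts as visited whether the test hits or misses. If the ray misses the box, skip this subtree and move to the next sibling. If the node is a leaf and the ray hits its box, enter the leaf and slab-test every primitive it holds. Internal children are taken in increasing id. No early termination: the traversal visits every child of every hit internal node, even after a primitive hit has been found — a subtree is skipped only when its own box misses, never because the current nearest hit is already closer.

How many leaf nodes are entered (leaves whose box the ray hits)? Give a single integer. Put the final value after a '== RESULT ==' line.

Walk:
N0 x:[-1/2,29/2] y:[-22,14] z:[-12,15/2] -> hit [-1/2,15/2], descend [8, 16]
  N8 x:[-1/2,29/2] y:[-22,14] z:[-6,15/2] -> hit [-1/2,15/2], descend [2, 18]
    N2 x:[4,29/2] y:[-22,0] z:[-3/2,7/2] -> miss, prune
    N18 x:[-1/2,23/2] y:[-1,14] z:[-6,15/2] -> hit [-1/2,15/2], descend [1, 3]
      N1 x:[1/2,23/2] y:[-1,7] z:[7/2,15/2] -> hit [7/2,7], descend [5, 25]
        N5 x:[1/2,3] y:[-1,5] z:[7/2,6] -> miss, prune
        N25 x:[11,23/2] y:[2,7] z:[7,15/2] -> miss, prune
      N3 x:[-1/2,11/2] y:[2,14] z:[-6,1/2] -> miss, prune
  N16 x:[-1/2,27/2] y:[-22,13] z:[-12,-5] -> miss, prune

9 AABB tests over nodes [0, 8, 2, 18, 1, 5, 25, 3, 16]; 0 leaves entered; closest miss.

== RESULT ==
0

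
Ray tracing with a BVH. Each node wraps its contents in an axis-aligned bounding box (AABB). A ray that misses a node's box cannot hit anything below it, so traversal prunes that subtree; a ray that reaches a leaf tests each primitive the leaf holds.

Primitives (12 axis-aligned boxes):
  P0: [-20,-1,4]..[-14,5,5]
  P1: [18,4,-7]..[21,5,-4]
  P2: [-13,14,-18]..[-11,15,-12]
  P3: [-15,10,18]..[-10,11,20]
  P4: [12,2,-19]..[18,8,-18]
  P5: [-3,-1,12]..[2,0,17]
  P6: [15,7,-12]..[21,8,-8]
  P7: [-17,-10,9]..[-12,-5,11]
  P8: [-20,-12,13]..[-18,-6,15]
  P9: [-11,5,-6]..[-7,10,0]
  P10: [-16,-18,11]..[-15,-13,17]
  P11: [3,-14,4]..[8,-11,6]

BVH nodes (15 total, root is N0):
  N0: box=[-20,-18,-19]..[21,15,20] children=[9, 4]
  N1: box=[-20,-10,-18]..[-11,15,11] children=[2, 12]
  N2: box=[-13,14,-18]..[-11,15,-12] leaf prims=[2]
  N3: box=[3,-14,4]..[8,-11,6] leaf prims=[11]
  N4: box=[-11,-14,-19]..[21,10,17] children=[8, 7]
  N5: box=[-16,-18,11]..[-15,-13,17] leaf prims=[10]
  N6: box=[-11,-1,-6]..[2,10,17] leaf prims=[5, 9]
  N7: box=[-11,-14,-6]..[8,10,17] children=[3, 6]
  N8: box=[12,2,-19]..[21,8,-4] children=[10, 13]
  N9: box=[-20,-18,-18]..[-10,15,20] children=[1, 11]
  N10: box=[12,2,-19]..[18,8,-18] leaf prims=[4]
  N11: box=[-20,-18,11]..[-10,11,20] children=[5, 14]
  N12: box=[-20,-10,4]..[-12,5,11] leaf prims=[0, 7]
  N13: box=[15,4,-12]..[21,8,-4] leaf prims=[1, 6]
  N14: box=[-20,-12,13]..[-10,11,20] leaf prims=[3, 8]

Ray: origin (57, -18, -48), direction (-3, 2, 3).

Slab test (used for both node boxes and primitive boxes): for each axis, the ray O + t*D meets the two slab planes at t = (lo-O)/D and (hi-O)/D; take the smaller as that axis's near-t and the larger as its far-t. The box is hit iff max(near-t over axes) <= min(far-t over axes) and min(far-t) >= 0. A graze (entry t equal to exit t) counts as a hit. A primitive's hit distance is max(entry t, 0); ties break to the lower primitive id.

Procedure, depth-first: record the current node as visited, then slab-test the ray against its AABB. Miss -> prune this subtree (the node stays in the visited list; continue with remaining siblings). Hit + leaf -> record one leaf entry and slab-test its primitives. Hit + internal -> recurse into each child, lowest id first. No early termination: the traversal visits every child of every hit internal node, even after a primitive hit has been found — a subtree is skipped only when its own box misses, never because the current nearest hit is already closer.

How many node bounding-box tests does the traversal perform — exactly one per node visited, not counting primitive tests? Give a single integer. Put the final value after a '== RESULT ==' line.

Trace the traversal:
N0 x:[12,77/3] y:[0,33/2] z:[29/3,68/3] -> hit [12,33/2], descend [4, 9]
  N4 x:[12,68/3] y:[2,14] z:[29/3,65/3] -> hit [12,14], descend [7, 8]
    N7 x:[49/3,68/3] y:[2,14] z:[14,65/3] -> miss, prune
    N8 x:[12,15] y:[10,13] z:[29/3,44/3] -> hit [12,13], descend [10, 13]
      N10 x:[13,15] y:[10,13] z:[29/3,10] -> miss, prune
      N13 x:[12,14] y:[11,13] z:[12,44/3] -> hit [12,13] leaf, test {P1(miss), P6@t=25/2}
  N9 x:[67/3,77/3] y:[0,33/2] z:[10,68/3] -> miss, prune

Visited [0, 4, 7, 8, 10, 13, 9]. Tests: 7 box, 1 leaf. Nearest: P6.

== RESULT ==
7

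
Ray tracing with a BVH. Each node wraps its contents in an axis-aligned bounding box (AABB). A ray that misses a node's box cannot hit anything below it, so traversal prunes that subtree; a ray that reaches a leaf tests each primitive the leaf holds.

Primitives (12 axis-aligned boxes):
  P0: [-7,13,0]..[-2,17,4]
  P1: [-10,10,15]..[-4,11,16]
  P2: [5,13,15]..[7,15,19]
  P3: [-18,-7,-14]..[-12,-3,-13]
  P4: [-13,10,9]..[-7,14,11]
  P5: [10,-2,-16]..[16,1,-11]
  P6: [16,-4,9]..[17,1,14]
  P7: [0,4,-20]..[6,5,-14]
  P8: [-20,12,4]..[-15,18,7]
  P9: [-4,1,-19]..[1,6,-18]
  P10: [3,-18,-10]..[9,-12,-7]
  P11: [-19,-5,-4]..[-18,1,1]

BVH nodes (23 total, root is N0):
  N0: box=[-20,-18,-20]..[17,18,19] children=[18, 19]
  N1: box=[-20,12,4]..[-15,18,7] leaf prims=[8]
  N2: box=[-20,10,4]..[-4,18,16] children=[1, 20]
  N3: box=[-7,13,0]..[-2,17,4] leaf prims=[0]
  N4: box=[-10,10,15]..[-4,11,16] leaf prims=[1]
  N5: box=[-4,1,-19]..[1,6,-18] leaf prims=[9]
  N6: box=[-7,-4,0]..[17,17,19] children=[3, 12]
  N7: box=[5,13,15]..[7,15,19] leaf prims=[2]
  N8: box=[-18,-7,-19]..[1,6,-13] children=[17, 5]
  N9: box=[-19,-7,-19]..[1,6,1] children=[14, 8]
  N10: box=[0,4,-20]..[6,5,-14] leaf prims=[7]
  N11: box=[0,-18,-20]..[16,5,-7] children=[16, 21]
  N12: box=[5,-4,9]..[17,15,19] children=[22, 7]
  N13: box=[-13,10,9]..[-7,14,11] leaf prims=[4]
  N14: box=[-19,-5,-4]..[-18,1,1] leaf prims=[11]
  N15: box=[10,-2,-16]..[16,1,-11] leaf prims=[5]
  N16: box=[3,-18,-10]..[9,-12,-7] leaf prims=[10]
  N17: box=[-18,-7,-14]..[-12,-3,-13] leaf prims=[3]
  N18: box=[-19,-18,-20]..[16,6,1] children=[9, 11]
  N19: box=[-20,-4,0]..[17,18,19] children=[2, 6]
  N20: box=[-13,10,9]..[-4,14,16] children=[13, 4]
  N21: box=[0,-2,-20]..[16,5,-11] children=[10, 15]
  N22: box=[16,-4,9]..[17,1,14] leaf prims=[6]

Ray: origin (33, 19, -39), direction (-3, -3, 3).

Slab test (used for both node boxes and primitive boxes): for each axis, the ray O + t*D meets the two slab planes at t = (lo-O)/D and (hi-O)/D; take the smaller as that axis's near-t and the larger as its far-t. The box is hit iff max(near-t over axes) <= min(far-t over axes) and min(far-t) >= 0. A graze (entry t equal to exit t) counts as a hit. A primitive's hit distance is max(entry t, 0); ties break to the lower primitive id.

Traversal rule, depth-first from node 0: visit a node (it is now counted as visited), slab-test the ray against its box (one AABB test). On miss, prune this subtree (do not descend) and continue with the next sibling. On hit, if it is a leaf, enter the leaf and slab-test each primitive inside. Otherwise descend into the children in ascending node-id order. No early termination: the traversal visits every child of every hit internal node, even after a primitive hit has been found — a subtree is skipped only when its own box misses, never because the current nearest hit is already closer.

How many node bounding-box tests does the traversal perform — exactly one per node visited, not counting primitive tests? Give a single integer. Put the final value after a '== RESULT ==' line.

Walk:
N0 x:[16/3,53/3] y:[1/3,37/3] z:[19/3,58/3] -> hit [19/3,37/3], descend [18, 19]
  N18 x:[17/3,52/3] y:[13/3,37/3] z:[19/3,40/3] -> hit [19/3,37/3], descend [9, 11]
    N9 x:[32/3,52/3] y:[13/3,26/3] z:[20/3,40/3] -> miss, prune
    N11 x:[17/3,11] y:[14/3,37/3] z:[19/3,32/3] -> hit [19/3,32/3], descend [16, 21]
      N16 x:[8,10] y:[31/3,37/3] z:[29/3,32/3] -> miss, prune
      N21 x:[17/3,11] y:[14/3,7] z:[19/3,28/3] -> hit [19/3,7], descend [10, 15]
        N10 x:[9,11] y:[14/3,5] z:[19/3,25/3] -> miss, prune
        N15 x:[17/3,23/3] y:[6,7] z:[23/3,28/3] -> miss, prune
  N19 x:[16/3,53/3] y:[1/3,23/3] z:[13,58/3] -> miss, prune

Summary -> nodes [0, 18, 9, 11, 16, 21, 10, 15, 19]; box-tests=9; leaf-entries=0; first=miss

== RESULT ==
9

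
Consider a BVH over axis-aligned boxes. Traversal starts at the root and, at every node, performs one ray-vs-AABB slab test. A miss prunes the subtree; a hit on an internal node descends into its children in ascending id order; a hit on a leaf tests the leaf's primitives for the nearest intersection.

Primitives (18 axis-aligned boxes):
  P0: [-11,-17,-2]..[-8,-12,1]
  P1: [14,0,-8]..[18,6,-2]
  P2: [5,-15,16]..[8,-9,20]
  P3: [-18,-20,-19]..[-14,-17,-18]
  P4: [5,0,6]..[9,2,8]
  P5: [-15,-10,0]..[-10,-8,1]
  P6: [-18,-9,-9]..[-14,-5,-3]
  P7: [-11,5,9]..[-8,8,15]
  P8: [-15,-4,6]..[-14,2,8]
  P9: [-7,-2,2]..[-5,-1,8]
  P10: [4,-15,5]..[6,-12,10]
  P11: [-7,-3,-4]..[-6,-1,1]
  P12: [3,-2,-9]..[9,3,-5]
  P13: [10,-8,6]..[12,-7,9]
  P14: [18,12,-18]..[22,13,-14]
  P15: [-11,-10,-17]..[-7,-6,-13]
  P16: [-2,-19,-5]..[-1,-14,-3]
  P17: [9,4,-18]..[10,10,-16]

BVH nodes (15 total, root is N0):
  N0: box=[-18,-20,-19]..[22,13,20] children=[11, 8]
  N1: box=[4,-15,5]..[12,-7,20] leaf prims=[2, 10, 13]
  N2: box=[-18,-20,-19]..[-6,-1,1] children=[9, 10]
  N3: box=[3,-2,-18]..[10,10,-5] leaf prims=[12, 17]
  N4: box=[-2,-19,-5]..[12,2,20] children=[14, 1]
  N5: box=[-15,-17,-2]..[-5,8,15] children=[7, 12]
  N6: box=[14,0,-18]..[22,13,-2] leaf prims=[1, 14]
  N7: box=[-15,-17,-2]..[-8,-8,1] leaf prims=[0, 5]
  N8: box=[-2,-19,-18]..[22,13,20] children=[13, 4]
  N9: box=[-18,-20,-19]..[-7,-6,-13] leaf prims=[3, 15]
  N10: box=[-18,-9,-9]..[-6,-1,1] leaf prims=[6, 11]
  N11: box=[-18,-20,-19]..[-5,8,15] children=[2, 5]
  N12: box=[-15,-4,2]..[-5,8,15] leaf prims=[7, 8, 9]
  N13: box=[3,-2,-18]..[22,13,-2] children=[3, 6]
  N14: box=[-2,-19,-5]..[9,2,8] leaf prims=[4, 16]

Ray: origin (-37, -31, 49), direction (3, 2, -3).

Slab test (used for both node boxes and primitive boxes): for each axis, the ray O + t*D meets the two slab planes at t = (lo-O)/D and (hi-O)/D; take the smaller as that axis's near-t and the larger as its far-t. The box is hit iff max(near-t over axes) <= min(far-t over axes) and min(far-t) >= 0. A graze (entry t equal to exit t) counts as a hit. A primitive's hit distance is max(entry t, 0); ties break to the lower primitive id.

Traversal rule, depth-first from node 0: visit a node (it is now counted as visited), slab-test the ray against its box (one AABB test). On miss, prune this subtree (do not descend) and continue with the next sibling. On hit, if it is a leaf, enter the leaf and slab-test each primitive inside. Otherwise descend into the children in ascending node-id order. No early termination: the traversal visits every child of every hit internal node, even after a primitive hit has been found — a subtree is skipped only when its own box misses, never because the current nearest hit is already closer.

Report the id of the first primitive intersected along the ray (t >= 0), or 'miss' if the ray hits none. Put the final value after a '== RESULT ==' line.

Traverse from the root:
N0 x:[19/3,59/3] y:[11/2,22] z:[29/3,68/3] -> hit [29/3,59/3], descend [8, 11]
  N8 x:[35/3,59/3] y:[6,22] z:[29/3,67/3] -> hit [35/3,59/3], descend [4, 13]
    N4 x:[35/3,49/3] y:[6,33/2] z:[29/3,18] -> hit [35/3,49/3], descend [1, 14]
      N1 x:[41/3,49/3] y:[8,12] z:[29/3,44/3] -> miss, prune
      N14 x:[35/3,46/3] y:[6,33/2] z:[41/3,18] -> hit [41/3,46/3] leaf, test {P4(miss), P16(miss)}
    N13 x:[40/3,59/3] y:[29/2,22] z:[17,67/3] -> hit [17,59/3], descend [3, 6]
      N3 x:[40/3,47/3] y:[29/2,41/2] z:[18,67/3] -> miss, prune
      N6 x:[17,59/3] y:[31/2,22] z:[17,67/3] -> hit [17,59/3] leaf, test {P1@t=17, P14(miss)}
  N11 x:[19/3,32/3] y:[11/2,39/2] z:[34/3,68/3] -> miss, prune

Summary -> nodes [0, 8, 4, 1, 14, 13, 3, 6, 11]; box-tests=9; leaf-entries=2; first=P1

== RESULT ==
1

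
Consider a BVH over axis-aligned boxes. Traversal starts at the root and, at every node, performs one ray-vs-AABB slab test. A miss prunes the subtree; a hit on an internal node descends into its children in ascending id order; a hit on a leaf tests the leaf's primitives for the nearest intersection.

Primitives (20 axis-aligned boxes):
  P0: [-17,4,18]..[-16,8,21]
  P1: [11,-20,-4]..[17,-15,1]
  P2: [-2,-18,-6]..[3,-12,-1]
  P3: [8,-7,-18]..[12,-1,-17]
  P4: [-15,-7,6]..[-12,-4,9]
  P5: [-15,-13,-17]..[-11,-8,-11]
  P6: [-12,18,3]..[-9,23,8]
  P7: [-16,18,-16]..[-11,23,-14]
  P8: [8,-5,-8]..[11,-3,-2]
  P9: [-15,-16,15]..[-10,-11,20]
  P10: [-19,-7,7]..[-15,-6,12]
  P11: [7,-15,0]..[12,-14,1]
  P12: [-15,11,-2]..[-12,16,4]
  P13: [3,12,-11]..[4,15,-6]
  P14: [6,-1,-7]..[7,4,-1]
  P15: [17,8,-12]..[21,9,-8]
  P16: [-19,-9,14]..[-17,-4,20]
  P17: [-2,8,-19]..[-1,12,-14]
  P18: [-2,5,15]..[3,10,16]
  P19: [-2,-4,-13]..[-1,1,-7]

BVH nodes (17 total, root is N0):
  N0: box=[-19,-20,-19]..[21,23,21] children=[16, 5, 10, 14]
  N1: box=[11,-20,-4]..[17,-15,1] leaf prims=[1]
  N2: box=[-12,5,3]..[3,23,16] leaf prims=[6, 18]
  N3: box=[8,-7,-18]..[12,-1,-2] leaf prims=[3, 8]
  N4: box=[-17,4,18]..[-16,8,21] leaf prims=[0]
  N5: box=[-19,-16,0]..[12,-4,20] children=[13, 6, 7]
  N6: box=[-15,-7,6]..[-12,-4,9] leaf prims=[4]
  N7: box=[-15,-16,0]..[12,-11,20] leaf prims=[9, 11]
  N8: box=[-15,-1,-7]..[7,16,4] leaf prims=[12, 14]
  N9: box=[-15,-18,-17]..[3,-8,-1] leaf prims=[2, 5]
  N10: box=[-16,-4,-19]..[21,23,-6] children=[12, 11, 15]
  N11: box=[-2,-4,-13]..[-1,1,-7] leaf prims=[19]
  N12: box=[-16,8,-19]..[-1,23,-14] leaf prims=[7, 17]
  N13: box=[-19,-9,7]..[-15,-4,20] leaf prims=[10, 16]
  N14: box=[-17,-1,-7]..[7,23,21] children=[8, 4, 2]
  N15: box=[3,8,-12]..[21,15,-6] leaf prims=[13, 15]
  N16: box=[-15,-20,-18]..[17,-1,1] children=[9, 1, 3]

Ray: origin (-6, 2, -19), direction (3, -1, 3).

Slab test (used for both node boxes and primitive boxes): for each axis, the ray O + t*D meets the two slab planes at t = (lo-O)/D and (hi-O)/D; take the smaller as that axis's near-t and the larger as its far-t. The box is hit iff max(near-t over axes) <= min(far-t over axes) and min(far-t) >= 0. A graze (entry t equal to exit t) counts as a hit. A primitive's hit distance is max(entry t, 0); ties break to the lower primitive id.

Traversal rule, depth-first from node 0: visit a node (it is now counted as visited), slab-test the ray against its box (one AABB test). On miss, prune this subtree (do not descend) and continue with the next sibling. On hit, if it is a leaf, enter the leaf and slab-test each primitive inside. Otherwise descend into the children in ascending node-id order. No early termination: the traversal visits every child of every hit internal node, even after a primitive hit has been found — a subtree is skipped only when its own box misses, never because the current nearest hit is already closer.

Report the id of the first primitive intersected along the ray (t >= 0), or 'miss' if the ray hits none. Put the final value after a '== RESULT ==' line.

Traverse from the root:
N0 x:[-13/3,9] y:[-21,22] z:[0,40/3] -> hit [0,9], descend [5, 10, 14, 16]
  N5 x:[-13/3,6] y:[6,18] z:[19/3,13] -> miss, prune
  N10 x:[-10/3,9] y:[-21,6] z:[0,13/3] -> hit [0,13/3], descend [11, 12, 15]
    N11 x:[4/3,5/3] y:[1,6] z:[2,4] -> miss, prune
    N12 x:[-10/3,5/3] y:[-21,-6] z:[0,5/3] -> miss, prune
    N15 x:[3,9] y:[-13,-6] z:[7/3,13/3] -> miss, prune
  N14 x:[-11/3,13/3] y:[-21,3] z:[4,40/3] -> miss, prune
  N16 x:[-3,23/3] y:[3,22] z:[1/3,20/3] -> hit [3,20/3], descend [1, 3, 9]
    N1 x:[17/3,23/3] y:[17,22] z:[5,20/3] -> miss, prune
    N3 x:[14/3,6] y:[3,9] z:[1/3,17/3] -> hit [14/3,17/3] leaf, test {P3(miss), P8@t=5}
    N9 x:[-3,3] y:[10,20] z:[2/3,6] -> miss, prune

order=[0, 5, 10, 11, 12, 15, 14, 16, 1, 3, 9]  |boxes|=11  |leaves|=1  hit=P8

== RESULT ==
8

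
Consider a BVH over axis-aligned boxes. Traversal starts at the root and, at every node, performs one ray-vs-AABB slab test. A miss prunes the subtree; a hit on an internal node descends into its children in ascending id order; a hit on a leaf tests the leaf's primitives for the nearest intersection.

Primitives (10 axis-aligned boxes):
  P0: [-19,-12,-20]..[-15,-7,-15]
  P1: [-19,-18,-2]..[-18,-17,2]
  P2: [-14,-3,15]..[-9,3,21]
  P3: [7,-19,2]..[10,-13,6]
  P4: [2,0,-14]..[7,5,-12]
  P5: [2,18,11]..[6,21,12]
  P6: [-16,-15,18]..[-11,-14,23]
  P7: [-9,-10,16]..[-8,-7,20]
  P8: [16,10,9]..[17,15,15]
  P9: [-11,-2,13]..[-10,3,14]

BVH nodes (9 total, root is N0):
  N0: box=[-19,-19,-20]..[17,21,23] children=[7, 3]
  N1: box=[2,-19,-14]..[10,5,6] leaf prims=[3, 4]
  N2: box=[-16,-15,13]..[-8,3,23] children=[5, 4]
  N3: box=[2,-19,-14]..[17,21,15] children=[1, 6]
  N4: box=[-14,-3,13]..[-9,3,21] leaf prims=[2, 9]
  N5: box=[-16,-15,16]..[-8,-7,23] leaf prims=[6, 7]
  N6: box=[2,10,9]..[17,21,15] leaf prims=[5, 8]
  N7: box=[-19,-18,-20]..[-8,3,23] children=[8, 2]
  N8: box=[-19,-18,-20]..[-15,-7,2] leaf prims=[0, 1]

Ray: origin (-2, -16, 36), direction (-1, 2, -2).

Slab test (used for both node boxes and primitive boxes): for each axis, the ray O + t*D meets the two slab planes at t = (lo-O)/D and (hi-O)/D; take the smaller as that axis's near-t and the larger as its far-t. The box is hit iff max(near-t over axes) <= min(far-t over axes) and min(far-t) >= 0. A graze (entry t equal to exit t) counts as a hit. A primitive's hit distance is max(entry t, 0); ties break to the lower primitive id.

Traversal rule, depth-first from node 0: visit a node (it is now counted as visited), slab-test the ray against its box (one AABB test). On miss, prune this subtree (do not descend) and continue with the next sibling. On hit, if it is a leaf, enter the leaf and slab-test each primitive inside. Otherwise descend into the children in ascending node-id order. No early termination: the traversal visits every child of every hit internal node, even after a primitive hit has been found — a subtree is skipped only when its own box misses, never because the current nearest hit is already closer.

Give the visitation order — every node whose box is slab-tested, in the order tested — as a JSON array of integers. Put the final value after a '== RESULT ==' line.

Traverse from the root:
N0 x:[-19,17] y:[-3/2,37/2] z:[13/2,28] -> hit [13/2,17], descend [3, 7]
  N3 x:[-19,-4] y:[-3/2,37/2] z:[21/2,25] -> miss, prune
  N7 x:[6,17] y:[-1,19/2] z:[13/2,28] -> hit [13/2,19/2], descend [2, 8]
    N2 x:[6,14] y:[1/2,19/2] z:[13/2,23/2] -> hit [13/2,19/2], descend [4, 5]
      N4 x:[7,12] y:[13/2,19/2] z:[15/2,23/2] -> hit [15/2,19/2] leaf, test {P2@t=15/2, P9(miss)}
      N5 x:[6,14] y:[1/2,9/2] z:[13/2,10] -> miss, prune
    N8 x:[13,17] y:[-1,9/2] z:[17,28] -> miss, prune

Visited [0, 3, 7, 2, 4, 5, 8]. Tests: 7 box, 1 leaf. Nearest: P2.

== RESULT ==
[0, 3, 7, 2, 4, 5, 8]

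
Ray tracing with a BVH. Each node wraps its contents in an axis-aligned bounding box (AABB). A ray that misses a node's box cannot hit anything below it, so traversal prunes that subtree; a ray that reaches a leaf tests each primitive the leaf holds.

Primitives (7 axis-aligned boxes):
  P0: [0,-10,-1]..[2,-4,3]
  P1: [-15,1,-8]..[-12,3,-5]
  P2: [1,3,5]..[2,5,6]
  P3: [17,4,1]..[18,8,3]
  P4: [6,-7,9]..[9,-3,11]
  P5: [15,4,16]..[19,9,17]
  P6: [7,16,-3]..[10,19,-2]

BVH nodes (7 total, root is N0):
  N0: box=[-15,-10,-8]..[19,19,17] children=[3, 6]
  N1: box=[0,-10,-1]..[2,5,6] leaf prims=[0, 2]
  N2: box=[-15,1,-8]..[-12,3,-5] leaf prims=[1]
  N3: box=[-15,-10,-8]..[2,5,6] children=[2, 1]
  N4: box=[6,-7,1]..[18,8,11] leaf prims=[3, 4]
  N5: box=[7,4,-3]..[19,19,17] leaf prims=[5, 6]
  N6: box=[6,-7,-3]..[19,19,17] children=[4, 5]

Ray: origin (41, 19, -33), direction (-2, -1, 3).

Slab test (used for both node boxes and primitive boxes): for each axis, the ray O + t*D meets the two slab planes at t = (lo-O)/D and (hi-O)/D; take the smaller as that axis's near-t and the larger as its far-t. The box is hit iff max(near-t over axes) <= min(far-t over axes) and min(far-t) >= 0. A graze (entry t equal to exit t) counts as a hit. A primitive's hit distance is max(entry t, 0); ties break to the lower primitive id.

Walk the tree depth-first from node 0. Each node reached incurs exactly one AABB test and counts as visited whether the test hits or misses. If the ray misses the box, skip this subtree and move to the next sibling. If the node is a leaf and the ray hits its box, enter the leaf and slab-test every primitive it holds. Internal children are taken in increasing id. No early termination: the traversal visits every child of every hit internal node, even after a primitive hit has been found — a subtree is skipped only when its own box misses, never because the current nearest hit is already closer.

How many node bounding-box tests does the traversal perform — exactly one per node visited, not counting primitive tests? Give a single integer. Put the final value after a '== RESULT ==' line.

Walk:
N0 x:[11,28] y:[0,29] z:[25/3,50/3] -> hit [11,50/3], descend [3, 6]
  N3 x:[39/2,28] y:[14,29] z:[25/3,13] -> miss, prune
  N6 x:[11,35/2] y:[0,26] z:[10,50/3] -> hit [11,50/3], descend [4, 5]
    N4 x:[23/2,35/2] y:[11,26] z:[34/3,44/3] -> hit [23/2,44/3] leaf, test {P3@t=23/2, P4(miss)}
    N5 x:[11,17] y:[0,15] z:[10,50/3] -> hit [11,15] leaf, test {P5(miss), P6(miss)}

Visited [0, 3, 6, 4, 5]. Tests: 5 box, 2 leaf. Nearest: P3.

== RESULT ==
5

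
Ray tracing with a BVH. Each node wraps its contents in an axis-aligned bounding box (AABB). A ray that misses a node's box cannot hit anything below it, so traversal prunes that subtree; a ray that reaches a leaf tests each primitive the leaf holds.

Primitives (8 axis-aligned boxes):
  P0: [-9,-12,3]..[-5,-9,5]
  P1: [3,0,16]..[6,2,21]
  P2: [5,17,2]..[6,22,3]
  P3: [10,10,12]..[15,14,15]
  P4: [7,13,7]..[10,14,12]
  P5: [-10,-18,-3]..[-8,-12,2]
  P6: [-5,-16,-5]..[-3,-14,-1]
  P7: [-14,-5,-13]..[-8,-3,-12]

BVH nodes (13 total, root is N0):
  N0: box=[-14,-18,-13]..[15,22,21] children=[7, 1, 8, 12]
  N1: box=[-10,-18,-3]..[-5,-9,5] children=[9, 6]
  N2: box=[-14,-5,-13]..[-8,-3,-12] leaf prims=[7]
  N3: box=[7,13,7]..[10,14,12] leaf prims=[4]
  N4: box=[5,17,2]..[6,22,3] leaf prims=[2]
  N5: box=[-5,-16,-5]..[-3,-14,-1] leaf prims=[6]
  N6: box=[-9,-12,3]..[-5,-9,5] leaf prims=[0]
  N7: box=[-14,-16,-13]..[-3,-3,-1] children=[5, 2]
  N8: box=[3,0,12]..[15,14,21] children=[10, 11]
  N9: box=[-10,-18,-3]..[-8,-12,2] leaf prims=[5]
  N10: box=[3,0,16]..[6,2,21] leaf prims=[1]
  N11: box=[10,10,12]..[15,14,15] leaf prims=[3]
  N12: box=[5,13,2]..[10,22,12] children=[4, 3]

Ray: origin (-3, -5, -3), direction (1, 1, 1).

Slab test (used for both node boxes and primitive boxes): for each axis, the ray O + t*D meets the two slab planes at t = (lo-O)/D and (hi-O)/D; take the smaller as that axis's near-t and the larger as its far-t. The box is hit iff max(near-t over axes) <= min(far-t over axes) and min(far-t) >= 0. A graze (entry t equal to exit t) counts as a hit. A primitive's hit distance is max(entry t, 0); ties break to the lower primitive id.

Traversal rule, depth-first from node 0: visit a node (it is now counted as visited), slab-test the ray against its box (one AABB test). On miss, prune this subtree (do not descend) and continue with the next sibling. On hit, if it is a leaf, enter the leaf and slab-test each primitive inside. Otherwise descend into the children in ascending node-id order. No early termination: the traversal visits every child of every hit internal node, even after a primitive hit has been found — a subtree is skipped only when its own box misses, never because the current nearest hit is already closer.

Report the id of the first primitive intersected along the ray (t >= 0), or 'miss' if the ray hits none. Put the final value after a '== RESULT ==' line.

Trace the traversal:
N0 x:[-11,18] y:[-13,27] z:[-10,24] -> hit [-10,18], descend [1, 7, 8, 12]
  N1 x:[-7,-2] y:[-13,-4] z:[0,8] -> miss, prune
  N7 x:[-11,0] y:[-11,2] z:[-10,2] -> hit [-10,0], descend [2, 5]
    N2 x:[-11,-5] y:[0,2] z:[-10,-9] -> miss, prune
    N5 x:[-2,0] y:[-11,-9] z:[-2,2] -> miss, prune
  N8 x:[6,18] y:[5,19] z:[15,24] -> hit [15,18], descend [10, 11]
    N10 x:[6,9] y:[5,7] z:[19,24] -> miss, prune
    N11 x:[13,18] y:[15,19] z:[15,18] -> hit [15,18] leaf, test {P3@t=15}
  N12 x:[8,13] y:[18,27] z:[5,15] -> miss, prune

Visited [0, 1, 7, 2, 5, 8, 10, 11, 12]. Tests: 9 box, 1 leaf. Nearest: P3.

== RESULT ==
3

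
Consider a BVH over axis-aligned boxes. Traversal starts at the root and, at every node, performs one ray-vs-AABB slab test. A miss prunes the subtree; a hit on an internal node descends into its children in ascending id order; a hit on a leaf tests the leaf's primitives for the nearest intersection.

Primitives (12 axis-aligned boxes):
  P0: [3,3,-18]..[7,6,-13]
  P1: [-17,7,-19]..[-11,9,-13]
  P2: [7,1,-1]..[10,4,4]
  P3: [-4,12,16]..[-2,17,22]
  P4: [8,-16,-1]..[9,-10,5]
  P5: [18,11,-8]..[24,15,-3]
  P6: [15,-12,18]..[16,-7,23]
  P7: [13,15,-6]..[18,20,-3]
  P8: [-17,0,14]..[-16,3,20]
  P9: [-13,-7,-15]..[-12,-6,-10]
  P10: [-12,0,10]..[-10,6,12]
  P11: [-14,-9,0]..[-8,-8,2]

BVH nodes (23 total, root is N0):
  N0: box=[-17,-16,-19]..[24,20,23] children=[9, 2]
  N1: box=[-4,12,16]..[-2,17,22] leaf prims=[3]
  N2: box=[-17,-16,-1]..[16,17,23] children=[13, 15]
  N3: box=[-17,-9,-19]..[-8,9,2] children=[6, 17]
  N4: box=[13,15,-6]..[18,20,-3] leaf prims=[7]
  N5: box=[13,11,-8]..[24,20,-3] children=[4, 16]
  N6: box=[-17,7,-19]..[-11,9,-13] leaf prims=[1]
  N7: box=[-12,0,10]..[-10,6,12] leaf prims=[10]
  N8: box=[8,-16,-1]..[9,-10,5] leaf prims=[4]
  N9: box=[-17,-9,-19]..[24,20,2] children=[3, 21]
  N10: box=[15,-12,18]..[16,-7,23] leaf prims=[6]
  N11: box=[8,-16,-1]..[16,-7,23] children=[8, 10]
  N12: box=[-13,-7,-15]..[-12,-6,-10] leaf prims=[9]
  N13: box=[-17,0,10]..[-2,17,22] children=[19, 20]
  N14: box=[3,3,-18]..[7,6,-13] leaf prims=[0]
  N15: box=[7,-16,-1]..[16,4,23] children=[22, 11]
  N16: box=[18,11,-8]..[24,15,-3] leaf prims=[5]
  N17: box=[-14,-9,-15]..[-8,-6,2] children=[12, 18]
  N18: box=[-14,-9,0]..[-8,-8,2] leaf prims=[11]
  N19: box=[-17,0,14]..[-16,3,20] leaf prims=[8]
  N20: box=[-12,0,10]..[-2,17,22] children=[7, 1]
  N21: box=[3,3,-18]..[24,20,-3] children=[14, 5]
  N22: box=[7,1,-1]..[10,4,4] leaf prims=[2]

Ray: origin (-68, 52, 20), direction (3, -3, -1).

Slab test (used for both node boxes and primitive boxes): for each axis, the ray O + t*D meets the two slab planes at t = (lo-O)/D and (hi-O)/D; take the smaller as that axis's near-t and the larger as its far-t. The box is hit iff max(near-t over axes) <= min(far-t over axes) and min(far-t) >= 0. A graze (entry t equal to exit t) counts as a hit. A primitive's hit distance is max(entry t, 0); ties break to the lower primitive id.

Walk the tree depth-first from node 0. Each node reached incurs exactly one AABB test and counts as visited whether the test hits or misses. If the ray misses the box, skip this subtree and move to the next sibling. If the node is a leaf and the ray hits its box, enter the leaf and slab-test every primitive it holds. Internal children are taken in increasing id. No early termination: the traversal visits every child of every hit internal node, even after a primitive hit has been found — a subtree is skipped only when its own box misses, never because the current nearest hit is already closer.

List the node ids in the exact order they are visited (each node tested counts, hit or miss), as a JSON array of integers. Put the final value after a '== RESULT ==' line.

Walk:
N0 x:[17,92/3] y:[32/3,68/3] z:[-3,39] -> hit [17,68/3], descend [2, 9]
  N2 x:[17,28] y:[35/3,68/3] z:[-3,21] -> hit [17,21], descend [13, 15]
    N13 x:[17,22] y:[35/3,52/3] z:[-2,10] -> miss, prune
    N15 x:[25,28] y:[16,68/3] z:[-3,21] -> miss, prune
  N9 x:[17,92/3] y:[32/3,61/3] z:[18,39] -> hit [18,61/3], descend [3, 21]
    N3 x:[17,20] y:[43/3,61/3] z:[18,39] -> hit [18,20], descend [6, 17]
      N6 x:[17,19] y:[43/3,15] z:[33,39] -> miss, prune
      N17 x:[18,20] y:[58/3,61/3] z:[18,35] -> hit [58/3,20], descend [12, 18]
        N12 x:[55/3,56/3] y:[58/3,59/3] z:[30,35] -> miss, prune
        N18 x:[18,20] y:[20,61/3] z:[18,20] -> hit [20,20] leaf, test {P11@t=20}
    N21 x:[71/3,92/3] y:[32/3,49/3] z:[23,38] -> miss, prune

order=[0, 2, 13, 15, 9, 3, 6, 17, 12, 18, 21]  |boxes|=11  |leaves|=1  hit=P11

== RESULT ==
[0, 2, 13, 15, 9, 3, 6, 17, 12, 18, 21]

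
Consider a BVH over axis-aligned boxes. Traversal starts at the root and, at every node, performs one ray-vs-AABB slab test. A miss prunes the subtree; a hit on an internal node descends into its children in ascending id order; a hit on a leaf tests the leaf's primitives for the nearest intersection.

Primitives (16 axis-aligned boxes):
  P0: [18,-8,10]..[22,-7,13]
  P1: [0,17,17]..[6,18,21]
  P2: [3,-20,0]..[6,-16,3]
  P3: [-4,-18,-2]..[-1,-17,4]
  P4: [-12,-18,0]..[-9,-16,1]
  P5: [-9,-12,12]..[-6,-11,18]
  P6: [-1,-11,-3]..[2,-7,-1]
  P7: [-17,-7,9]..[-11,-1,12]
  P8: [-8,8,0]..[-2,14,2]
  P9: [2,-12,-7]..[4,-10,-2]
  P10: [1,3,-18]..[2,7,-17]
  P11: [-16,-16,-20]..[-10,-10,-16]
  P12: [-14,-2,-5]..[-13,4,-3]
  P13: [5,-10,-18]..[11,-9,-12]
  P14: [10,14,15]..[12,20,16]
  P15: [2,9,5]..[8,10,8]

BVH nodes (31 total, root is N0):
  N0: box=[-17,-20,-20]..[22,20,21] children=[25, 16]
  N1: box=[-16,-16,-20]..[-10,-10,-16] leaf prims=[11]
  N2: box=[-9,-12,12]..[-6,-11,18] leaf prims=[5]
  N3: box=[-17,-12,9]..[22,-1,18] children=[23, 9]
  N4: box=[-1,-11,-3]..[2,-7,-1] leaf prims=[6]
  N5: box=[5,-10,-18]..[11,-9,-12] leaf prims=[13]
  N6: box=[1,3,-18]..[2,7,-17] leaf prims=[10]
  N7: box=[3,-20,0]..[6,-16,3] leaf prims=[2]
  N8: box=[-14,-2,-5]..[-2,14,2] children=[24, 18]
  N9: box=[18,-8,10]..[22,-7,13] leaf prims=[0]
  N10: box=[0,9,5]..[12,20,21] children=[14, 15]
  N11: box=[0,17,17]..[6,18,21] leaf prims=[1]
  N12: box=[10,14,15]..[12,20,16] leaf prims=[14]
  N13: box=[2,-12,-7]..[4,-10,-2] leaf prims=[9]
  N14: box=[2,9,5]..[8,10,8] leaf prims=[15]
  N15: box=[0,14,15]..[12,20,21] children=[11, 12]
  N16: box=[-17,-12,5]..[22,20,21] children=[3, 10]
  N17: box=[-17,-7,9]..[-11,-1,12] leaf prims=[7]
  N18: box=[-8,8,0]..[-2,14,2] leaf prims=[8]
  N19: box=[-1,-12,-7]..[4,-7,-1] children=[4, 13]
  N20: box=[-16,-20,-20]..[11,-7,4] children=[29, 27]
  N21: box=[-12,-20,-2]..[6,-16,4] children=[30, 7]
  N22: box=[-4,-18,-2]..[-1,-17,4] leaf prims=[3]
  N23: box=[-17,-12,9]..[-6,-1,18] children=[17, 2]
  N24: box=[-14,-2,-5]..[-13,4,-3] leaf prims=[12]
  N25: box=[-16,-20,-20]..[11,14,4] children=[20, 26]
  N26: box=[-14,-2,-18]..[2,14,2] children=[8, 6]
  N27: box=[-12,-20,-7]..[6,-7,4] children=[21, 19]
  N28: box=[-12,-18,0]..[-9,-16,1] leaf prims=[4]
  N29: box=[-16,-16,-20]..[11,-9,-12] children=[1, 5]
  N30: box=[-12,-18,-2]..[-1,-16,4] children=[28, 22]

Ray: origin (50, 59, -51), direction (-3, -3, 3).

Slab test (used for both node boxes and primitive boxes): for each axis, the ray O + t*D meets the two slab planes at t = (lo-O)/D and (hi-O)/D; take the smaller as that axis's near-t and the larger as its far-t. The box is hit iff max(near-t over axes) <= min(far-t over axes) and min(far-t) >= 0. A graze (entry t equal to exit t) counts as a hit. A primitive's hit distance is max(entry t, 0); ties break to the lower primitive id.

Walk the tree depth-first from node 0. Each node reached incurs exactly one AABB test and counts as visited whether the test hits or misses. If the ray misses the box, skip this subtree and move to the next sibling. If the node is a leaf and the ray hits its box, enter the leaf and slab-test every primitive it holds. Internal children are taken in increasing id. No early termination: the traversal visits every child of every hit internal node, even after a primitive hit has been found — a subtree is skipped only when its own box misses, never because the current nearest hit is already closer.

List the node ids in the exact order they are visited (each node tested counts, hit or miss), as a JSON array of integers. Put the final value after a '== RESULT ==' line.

Traverse from the root:
N0 x:[28/3,67/3] y:[13,79/3] z:[31/3,24] -> hit [13,67/3], descend [16, 25]
  N16 x:[28/3,67/3] y:[13,71/3] z:[56/3,24] -> hit [56/3,67/3], descend [3, 10]
    N3 x:[28/3,67/3] y:[20,71/3] z:[20,23] -> hit [20,67/3], descend [9, 23]
      N9 x:[28/3,32/3] y:[22,67/3] z:[61/3,64/3] -> miss, prune
      N23 x:[56/3,67/3] y:[20,71/3] z:[20,23] -> hit [20,67/3], descend [2, 17]
        N2 x:[56/3,59/3] y:[70/3,71/3] z:[21,23] -> miss, prune
        N17 x:[61/3,67/3] y:[20,22] z:[20,21] -> hit [61/3,21] leaf, test {P7@t=61/3}
    N10 x:[38/3,50/3] y:[13,50/3] z:[56/3,24] -> miss, prune
  N25 x:[13,22] y:[15,79/3] z:[31/3,55/3] -> hit [15,55/3], descend [20, 26]
    N20 x:[13,22] y:[22,79/3] z:[31/3,55/3] -> miss, prune
    N26 x:[16,64/3] y:[15,61/3] z:[11,53/3] -> hit [16,53/3], descend [6, 8]
      N6 x:[16,49/3] y:[52/3,56/3] z:[11,34/3] -> miss, prune
      N8 x:[52/3,64/3] y:[15,61/3] z:[46/3,53/3] -> hit [52/3,53/3], descend [18, 24]
        N18 x:[52/3,58/3] y:[15,17] z:[17,53/3] -> miss, prune
        N24 x:[21,64/3] y:[55/3,61/3] z:[46/3,16] -> miss, prune

15 AABB tests over nodes [0, 16, 3, 9, 23, 2, 17, 10, 25, 20, 26, 6, 8, 18, 24]; 1 leaf entered; closest P7.

== RESULT ==
[0, 16, 3, 9, 23, 2, 17, 10, 25, 20, 26, 6, 8, 18, 24]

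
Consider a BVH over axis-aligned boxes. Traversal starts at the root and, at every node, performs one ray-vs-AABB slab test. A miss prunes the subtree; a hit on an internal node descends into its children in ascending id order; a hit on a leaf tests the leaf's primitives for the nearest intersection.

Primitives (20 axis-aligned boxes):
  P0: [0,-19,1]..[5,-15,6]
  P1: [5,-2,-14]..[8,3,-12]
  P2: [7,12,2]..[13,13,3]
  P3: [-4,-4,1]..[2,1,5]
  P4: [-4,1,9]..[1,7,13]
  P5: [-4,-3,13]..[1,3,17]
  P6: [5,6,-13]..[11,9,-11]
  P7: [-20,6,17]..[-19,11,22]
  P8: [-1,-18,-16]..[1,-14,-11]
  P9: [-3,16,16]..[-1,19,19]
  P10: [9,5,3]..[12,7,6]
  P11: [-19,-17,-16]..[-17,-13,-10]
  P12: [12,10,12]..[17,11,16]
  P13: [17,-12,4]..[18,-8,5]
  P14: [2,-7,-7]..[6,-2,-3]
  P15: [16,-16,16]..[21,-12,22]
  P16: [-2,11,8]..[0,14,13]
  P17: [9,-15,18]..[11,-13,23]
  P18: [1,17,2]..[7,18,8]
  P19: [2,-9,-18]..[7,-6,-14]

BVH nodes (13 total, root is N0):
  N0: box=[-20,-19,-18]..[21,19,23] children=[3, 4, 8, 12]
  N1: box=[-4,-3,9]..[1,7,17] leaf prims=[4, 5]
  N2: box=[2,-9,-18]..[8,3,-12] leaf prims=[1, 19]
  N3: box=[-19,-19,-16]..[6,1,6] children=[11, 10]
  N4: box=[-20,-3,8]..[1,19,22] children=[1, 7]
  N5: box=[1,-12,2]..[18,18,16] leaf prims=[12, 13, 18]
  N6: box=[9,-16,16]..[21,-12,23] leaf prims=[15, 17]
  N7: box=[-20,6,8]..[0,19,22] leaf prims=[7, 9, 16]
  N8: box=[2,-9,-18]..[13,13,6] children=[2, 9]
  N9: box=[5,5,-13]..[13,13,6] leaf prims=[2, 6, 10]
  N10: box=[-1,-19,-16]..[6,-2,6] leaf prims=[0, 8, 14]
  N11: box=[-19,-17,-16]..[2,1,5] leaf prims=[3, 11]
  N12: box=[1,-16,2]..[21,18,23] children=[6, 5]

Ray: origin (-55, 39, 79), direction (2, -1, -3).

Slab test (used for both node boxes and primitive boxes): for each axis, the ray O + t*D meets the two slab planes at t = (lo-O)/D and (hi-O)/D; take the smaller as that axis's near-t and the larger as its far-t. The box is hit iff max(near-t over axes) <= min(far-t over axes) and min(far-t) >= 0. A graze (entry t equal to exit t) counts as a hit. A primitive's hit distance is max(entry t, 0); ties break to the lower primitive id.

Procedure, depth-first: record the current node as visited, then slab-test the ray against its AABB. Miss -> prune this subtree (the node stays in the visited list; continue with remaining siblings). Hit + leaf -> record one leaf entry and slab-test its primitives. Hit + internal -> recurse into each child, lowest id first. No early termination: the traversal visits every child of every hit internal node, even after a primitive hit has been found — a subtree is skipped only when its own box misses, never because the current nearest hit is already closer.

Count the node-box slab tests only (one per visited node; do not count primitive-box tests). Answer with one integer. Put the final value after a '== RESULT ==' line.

Walk:
N0 x:[35/2,38] y:[20,58] z:[56/3,97/3] -> hit [20,97/3], descend [3, 4, 8, 12]
  N3 x:[18,61/2] y:[38,58] z:[73/3,95/3] -> miss, prune
  N4 x:[35/2,28] y:[20,42] z:[19,71/3] -> hit [20,71/3], descend [1, 7]
    N1 x:[51/2,28] y:[32,42] z:[62/3,70/3] -> miss, prune
    N7 x:[35/2,55/2] y:[20,33] z:[19,71/3] -> hit [20,71/3] leaf, test {P7(miss), P9(miss), P16(miss)}
  N8 x:[57/2,34] y:[26,48] z:[73/3,97/3] -> hit [57/2,97/3], descend [2, 9]
    N2 x:[57/2,63/2] y:[36,48] z:[91/3,97/3] -> miss, prune
    N9 x:[30,34] y:[26,34] z:[73/3,92/3] -> hit [30,92/3] leaf, test {P2(miss), P6@t=30, P10(miss)}
  N12 x:[28,38] y:[21,55] z:[56/3,77/3] -> miss, prune

Summary -> nodes [0, 3, 4, 1, 7, 8, 2, 9, 12]; box-tests=9; leaf-entries=2; first=P6

== RESULT ==
9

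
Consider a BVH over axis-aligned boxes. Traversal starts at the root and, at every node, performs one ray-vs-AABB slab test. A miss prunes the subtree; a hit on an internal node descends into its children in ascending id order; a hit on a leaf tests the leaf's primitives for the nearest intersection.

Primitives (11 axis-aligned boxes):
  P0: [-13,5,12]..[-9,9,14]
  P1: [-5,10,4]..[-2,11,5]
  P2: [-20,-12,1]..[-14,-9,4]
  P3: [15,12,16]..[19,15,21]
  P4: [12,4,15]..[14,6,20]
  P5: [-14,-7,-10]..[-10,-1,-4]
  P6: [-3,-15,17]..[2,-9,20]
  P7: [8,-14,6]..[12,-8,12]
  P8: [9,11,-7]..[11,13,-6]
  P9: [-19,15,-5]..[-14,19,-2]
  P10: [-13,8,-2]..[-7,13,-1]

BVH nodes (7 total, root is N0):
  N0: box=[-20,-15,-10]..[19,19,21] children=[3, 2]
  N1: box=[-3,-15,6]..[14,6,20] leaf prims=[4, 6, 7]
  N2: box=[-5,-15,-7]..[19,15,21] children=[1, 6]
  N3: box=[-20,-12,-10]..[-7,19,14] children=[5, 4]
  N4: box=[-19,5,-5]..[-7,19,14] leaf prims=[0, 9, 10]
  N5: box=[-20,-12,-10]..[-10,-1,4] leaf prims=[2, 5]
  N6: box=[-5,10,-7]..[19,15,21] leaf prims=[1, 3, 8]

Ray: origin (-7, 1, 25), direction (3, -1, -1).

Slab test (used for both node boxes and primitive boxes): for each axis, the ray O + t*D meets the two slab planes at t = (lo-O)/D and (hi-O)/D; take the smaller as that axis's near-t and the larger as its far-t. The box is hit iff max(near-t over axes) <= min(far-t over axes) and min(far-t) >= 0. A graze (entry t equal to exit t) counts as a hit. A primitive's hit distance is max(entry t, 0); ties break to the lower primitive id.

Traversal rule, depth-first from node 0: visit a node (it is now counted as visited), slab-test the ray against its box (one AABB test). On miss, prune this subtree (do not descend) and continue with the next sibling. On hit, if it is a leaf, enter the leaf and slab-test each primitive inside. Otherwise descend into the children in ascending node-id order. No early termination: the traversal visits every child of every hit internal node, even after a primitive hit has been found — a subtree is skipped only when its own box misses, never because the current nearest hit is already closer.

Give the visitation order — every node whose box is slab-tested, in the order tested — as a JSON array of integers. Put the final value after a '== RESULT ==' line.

Walk:
N0 x:[-13/3,26/3] y:[-18,16] z:[4,35] -> hit [4,26/3], descend [2, 3]
  N2 x:[2/3,26/3] y:[-14,16] z:[4,32] -> hit [4,26/3], descend [1, 6]
    N1 x:[4/3,7] y:[-5,16] z:[5,19] -> hit [5,7] leaf, test {P4(miss), P6(miss), P7(miss)}
    N6 x:[2/3,26/3] y:[-14,-9] z:[4,32] -> miss, prune
  N3 x:[-13/3,0] y:[-18,13] z:[11,35] -> miss, prune

Summary -> nodes [0, 2, 1, 6, 3]; box-tests=5; leaf-entries=1; first=miss

== RESULT ==
[0, 2, 1, 6, 3]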